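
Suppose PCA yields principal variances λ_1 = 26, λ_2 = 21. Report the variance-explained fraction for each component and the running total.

Step 1 — total variance = trace(Sigma) = Σ λ_i = 26 + 21 = 47.

Step 2 — fraction explained by component i = λ_i / Σ λ:
  PC1: 26/47 = 0.5532
  PC2: 21/47 = 0.4468

Step 3 — cumulative fraction after k components = (λ_1 + ... + λ_k) / Σ λ:
  k = 1: 26/47 = 0.5532
  k = 2: (26 + 21)/47 = 47/47 = 1

Summary (fraction, with percent):

explained: PC1 0.5532 (55.32%), PC2 0.4468 (44.68%);  cumulative: 0.5532, 1


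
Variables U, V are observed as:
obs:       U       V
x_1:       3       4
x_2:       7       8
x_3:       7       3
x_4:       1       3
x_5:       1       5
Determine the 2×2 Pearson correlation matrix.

Step 1 — column means:
  mean(U) = (3 + 7 + 7 + 1 + 1) / 5 = 19/5 = 3.8
  mean(V) = (4 + 8 + 3 + 3 + 5) / 5 = 23/5 = 4.6

Step 2 — sample variances and covariances s[i,j] = (1/(n-1)) · Σ_k (x_{k,i} - mean_i) · (x_{k,j} - mean_j), with n-1 = 4:
  s[U,U] = ((-0.8)·(-0.8) + (3.2)·(3.2) + (3.2)·(3.2) + (-2.8)·(-2.8) + (-2.8)·(-2.8)) / 4 = 36.8/4 = 9.2
  s[U,V] = ((-0.8)·(-0.6) + (3.2)·(3.4) + (3.2)·(-1.6) + (-2.8)·(-1.6) + (-2.8)·(0.4)) / 4 = 9.6/4 = 2.4
  s[V,V] = ((-0.6)·(-0.6) + (3.4)·(3.4) + (-1.6)·(-1.6) + (-1.6)·(-1.6) + (0.4)·(0.4)) / 4 = 17.2/4 = 4.3
  Sample standard deviations s_i = √(s[i,i]):
  s(U) = √(9.2) = 3.0332
  s(V) = √(4.3) = 2.0736

Step 3 — r_{ij} = s_{ij} / (s_i · s_j):
  r[U,U] = 1 (diagonal).
  r[U,V] = 2.4 / (3.0332 · 2.0736) = 2.4 / 6.2897 = 0.3816
  r[V,V] = 1 (diagonal).

R is symmetric with unit diagonal. Assembling:

R = [[1, 0.3816],
 [0.3816, 1]]


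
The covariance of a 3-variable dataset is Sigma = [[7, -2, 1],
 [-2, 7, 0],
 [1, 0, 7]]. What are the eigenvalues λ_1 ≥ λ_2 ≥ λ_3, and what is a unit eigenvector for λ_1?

Step 1 — characteristic polynomial p(λ) = det(λI - Sigma) = λ³ - tr·λ² + c_1·λ - det, where tr = trace, c_1 = sum of the principal 2×2 minors, det = det(Sigma):
  tr = 7 + 7 + 7 = 21,
  c_1 = (7·7 - (-2)²) + (7·7 - (1)²) + (7·7 - (0)²) = 45 + 48 + 49 = 142,
  det = 7·(7·7 - (0)²) - (-2)·((-2)·7 - (0)·(1)) + (1)·((-2)·(0) - 7·(1)) = 7·(49) - (-2)·(-14) + (1)·(-7) = 308.
  So p(λ) = λ³ - 21λ² + 142λ - 308.
Step 2 — look for an integer root (rational root theorem: any rational root is an integer divisor of 308). Testing λ = 7:
  p(7) = 343 - 1029 + 994 - 308 = 0  ✓
  Dividing out (λ - 7): p(λ) = (λ - 7)(λ² - 14λ + 44).
Step 3 — remaining eigenvalues from the quadratic λ² - 14λ + 44 = 0:
  Δ = 14² - 4·44 = 196 - 176 = 20,  λ = (14 ± √20)/2 = (14 ± 4.4721)/2 ≈ 9.2361 or 4.7639.
  Sorted: λ_1 = 9.2361,  λ_2 = 7,  λ_3 = 4.7639  (check: sum = 21 = tr ✓).

Step 4 — unit eigenvector for λ_1 ≈ 9.2361: v spans the null space of (Sigma - λ_1 I), whose rows are
  r_1 = (-2.2361, -2, 1),  r_2 = (-2, -2.2361, 0),  r_3 = (1, 0, -2.2361).
  v is orthogonal to every row, so take v ∝ r_1 × r_2 = ((-2)·(0) - (1)·(-2.2361), (1)·(-2) - (-2.2361)·(0), (-2.2361)·(-2.2361) - (-2)·(-2)) ≈ (2.2361, -2, 1).
  Let u = (2.2361, -2, 1).
  ||u|| = √((2.2361)² + (-2)² + (1)²) = √(10) ≈ 3.1623,  v_1 = u/||u|| ≈ (0.7071, -0.6325, 0.3162) (||v_1|| = 1).

λ_1 = 9.2361,  λ_2 = 7,  λ_3 = 4.7639;  v_1 ≈ (0.7071, -0.6325, 0.3162)


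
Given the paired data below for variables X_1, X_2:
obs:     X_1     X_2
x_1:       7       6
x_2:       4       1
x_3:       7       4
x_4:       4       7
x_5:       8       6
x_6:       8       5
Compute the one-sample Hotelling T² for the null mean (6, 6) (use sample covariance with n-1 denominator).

Step 1 — sample mean vector:
  mean(X_1) = (7 + 4 + 7 + 4 + 8 + 8) / 6 = 38/6 = 6.3333
  mean(X_2) = (6 + 1 + 4 + 7 + 6 + 5) / 6 = 29/6 = 4.8333
  x̄ = (6.3333, 4.8333),  deviation x̄ - mu_0 = (6.3333, 4.8333) - (6, 6) = (0.3333, -1.1667).

Step 2 — sample covariance matrix, S[i,j] = (1/(n-1)) · Σ_k (x_{k,i} - mean_i) · (x_{k,j} - mean_j), divisor n-1 = 5:
  S[X_1,X_1] = ((0.6667)·(0.6667) + (-2.3333)·(-2.3333) + (0.6667)·(0.6667) + (-2.3333)·(-2.3333) + (1.6667)·(1.6667) + (1.6667)·(1.6667)) / 5 = 17.3333/5 = 3.4667
  S[X_1,X_2] = ((0.6667)·(1.1667) + (-2.3333)·(-3.8333) + (0.6667)·(-0.8333) + (-2.3333)·(2.1667) + (1.6667)·(1.1667) + (1.6667)·(0.1667)) / 5 = 6.3333/5 = 1.2667
  S[X_2,X_2] = ((1.1667)·(1.1667) + (-3.8333)·(-3.8333) + (-0.8333)·(-0.8333) + (2.1667)·(2.1667) + (1.1667)·(1.1667) + (0.1667)·(0.1667)) / 5 = 22.8333/5 = 4.5667
  S = [[3.4667, 1.2667],
 [1.2667, 4.5667]].

Step 3 — invert S. det(S) = 3.4667·4.5667 - (1.2667)² = 14.2267.
  S^{-1} = (1/det) · [[d, -b], [-b, a]] = [[0.321, -0.089],
 [-0.089, 0.2437]].

Step 4 — quadratic form (x̄ - mu_0)^T · S^{-1} · (x̄ - mu_0):
  S^{-1} · (x̄ - mu_0) = (0.2109, -0.314),
  (x̄ - mu_0)^T · [...] = (0.3333)·(0.2109) + (-1.1667)·(-0.314) = 0.4366.

Step 5 — scale by n: T² = 6 · 0.4366 = 2.6195.

T² ≈ 2.6195


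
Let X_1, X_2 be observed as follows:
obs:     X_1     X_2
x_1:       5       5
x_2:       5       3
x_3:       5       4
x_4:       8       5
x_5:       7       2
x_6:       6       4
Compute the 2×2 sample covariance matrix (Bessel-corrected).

Step 1 — column means:
  mean(X_1) = (5 + 5 + 5 + 8 + 7 + 6) / 6 = 36/6 = 6
  mean(X_2) = (5 + 3 + 4 + 5 + 2 + 4) / 6 = 23/6 = 3.8333

Step 2 — sample covariance S[i,j] = (1/(n-1)) · Σ_k (x_{k,i} - mean_i) · (x_{k,j} - mean_j), with n-1 = 5.
  S[X_1,X_1] = ((-1)·(-1) + (-1)·(-1) + (-1)·(-1) + (2)·(2) + (1)·(1) + (0)·(0)) / 5 = 8/5 = 1.6
  S[X_1,X_2] = ((-1)·(1.1667) + (-1)·(-0.8333) + (-1)·(0.1667) + (2)·(1.1667) + (1)·(-1.8333) + (0)·(0.1667)) / 5 = 0/5 = 0
  S[X_2,X_2] = ((1.1667)·(1.1667) + (-0.8333)·(-0.8333) + (0.1667)·(0.1667) + (1.1667)·(1.1667) + (-1.8333)·(-1.8333) + (0.1667)·(0.1667)) / 5 = 6.8333/5 = 1.3667

S is symmetric (S[j,i] = S[i,j]). Assembling:

S = [[1.6, 0],
 [0, 1.3667]]


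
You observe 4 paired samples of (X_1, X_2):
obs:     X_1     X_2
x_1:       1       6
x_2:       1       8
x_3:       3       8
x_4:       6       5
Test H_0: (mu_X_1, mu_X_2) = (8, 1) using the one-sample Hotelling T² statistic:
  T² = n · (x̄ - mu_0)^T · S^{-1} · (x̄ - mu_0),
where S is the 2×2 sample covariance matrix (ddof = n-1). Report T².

Step 1 — sample mean vector:
  mean(X_1) = (1 + 1 + 3 + 6) / 4 = 11/4 = 2.75
  mean(X_2) = (6 + 8 + 8 + 5) / 4 = 27/4 = 6.75
  x̄ = (2.75, 6.75),  deviation x̄ - mu_0 = (2.75, 6.75) - (8, 1) = (-5.25, 5.75).

Step 2 — sample covariance matrix, S[i,j] = (1/(n-1)) · Σ_k (x_{k,i} - mean_i) · (x_{k,j} - mean_j), divisor n-1 = 3:
  S[X_1,X_1] = ((-1.75)·(-1.75) + (-1.75)·(-1.75) + (0.25)·(0.25) + (3.25)·(3.25)) / 3 = 16.75/3 = 5.5833
  S[X_1,X_2] = ((-1.75)·(-0.75) + (-1.75)·(1.25) + (0.25)·(1.25) + (3.25)·(-1.75)) / 3 = -6.25/3 = -2.0833
  S[X_2,X_2] = ((-0.75)·(-0.75) + (1.25)·(1.25) + (1.25)·(1.25) + (-1.75)·(-1.75)) / 3 = 6.75/3 = 2.25
  S = [[5.5833, -2.0833],
 [-2.0833, 2.25]].

Step 3 — invert S. det(S) = 5.5833·2.25 - (-2.0833)² = 8.2222.
  S^{-1} = (1/det) · [[d, -b], [-b, a]] = [[0.2736, 0.2534],
 [0.2534, 0.6791]].

Step 4 — quadratic form (x̄ - mu_0)^T · S^{-1} · (x̄ - mu_0):
  S^{-1} · (x̄ - mu_0) = (0.0203, 2.5743),
  (x̄ - mu_0)^T · [...] = (-5.25)·(0.0203) + (5.75)·(2.5743) = 14.6959.

Step 5 — scale by n: T² = 4 · 14.6959 = 58.7838.

T² ≈ 58.7838


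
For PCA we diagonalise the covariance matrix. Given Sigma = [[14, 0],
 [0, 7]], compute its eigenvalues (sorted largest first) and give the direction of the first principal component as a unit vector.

Step 1 — characteristic polynomial of 2×2 Sigma:
  det(Sigma - λI) = λ² - trace · λ + det = 0.
  trace = 14 + 7 = 21, det = 14·7 - (0)² = 98.
Step 2 — discriminant:
  Δ = trace² - 4·det = 441 - 392 = 49.
Step 3 — eigenvalues:
  λ = (trace ± √Δ)/2 = (21 ± 7)/2,
  λ_1 = 14,  λ_2 = 7.

Step 4 — unit eigenvector for λ_1: Sigma is diagonal, so its eigenvectors are the coordinate axes. λ_1 = 14 is the diagonal entry on the first coordinate axis, hence
  v_1 = (1, 0) (||v_1|| = 1).

λ_1 = 14,  λ_2 = 7;  v_1 ≈ (1, 0)


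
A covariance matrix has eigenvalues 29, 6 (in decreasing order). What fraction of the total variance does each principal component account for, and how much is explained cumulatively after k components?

Step 1 — total variance = trace(Sigma) = Σ λ_i = 29 + 6 = 35.

Step 2 — fraction explained by component i = λ_i / Σ λ:
  PC1: 29/35 = 0.8286
  PC2: 6/35 = 0.1714

Step 3 — cumulative fraction after k components = (λ_1 + ... + λ_k) / Σ λ:
  k = 1: 29/35 = 0.8286
  k = 2: (29 + 6)/35 = 35/35 = 1

Summary (fraction, with percent):

explained: PC1 0.8286 (82.86%), PC2 0.1714 (17.14%);  cumulative: 0.8286, 1


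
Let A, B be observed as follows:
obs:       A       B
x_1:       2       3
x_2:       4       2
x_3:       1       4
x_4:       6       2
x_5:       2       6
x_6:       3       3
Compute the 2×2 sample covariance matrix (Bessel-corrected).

Step 1 — column means:
  mean(A) = (2 + 4 + 1 + 6 + 2 + 3) / 6 = 18/6 = 3
  mean(B) = (3 + 2 + 4 + 2 + 6 + 3) / 6 = 20/6 = 3.3333

Step 2 — sample covariance S[i,j] = (1/(n-1)) · Σ_k (x_{k,i} - mean_i) · (x_{k,j} - mean_j), with n-1 = 5.
  S[A,A] = ((-1)·(-1) + (1)·(1) + (-2)·(-2) + (3)·(3) + (-1)·(-1) + (0)·(0)) / 5 = 16/5 = 3.2
  S[A,B] = ((-1)·(-0.3333) + (1)·(-1.3333) + (-2)·(0.6667) + (3)·(-1.3333) + (-1)·(2.6667) + (0)·(-0.3333)) / 5 = -9/5 = -1.8
  S[B,B] = ((-0.3333)·(-0.3333) + (-1.3333)·(-1.3333) + (0.6667)·(0.6667) + (-1.3333)·(-1.3333) + (2.6667)·(2.6667) + (-0.3333)·(-0.3333)) / 5 = 11.3333/5 = 2.2667

S is symmetric (S[j,i] = S[i,j]). Assembling:

S = [[3.2, -1.8],
 [-1.8, 2.2667]]


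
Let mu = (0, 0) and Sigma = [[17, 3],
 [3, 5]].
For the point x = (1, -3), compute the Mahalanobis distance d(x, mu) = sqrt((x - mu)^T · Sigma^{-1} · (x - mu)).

Step 1 — centre the observation: (x - mu) = (1, -3).

Step 2 — invert Sigma. det(Sigma) = 17·5 - (3)² = 76.
  Sigma^{-1} = (1/det) · [[d, -b], [-b, a]] = [[0.0658, -0.0395],
 [-0.0395, 0.2237]].

Step 3 — form the quadratic (x - mu)^T · Sigma^{-1} · (x - mu):
  Sigma^{-1} · (x - mu) = (0.1842, -0.7105).
  (x - mu)^T · [Sigma^{-1} · (x - mu)] = (1)·(0.1842) + (-3)·(-0.7105) = 2.3158.

Step 4 — take square root: d = √(2.3158) ≈ 1.5218.

d(x, mu) = √(2.3158) ≈ 1.5218


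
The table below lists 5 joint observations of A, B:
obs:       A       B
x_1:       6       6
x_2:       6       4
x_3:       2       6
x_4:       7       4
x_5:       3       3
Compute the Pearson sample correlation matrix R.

Step 1 — column means:
  mean(A) = (6 + 6 + 2 + 7 + 3) / 5 = 24/5 = 4.8
  mean(B) = (6 + 4 + 6 + 4 + 3) / 5 = 23/5 = 4.6

Step 2 — sample variances and covariances s[i,j] = (1/(n-1)) · Σ_k (x_{k,i} - mean_i) · (x_{k,j} - mean_j), with n-1 = 4:
  s[A,A] = ((1.2)·(1.2) + (1.2)·(1.2) + (-2.8)·(-2.8) + (2.2)·(2.2) + (-1.8)·(-1.8)) / 4 = 18.8/4 = 4.7
  s[A,B] = ((1.2)·(1.4) + (1.2)·(-0.6) + (-2.8)·(1.4) + (2.2)·(-0.6) + (-1.8)·(-1.6)) / 4 = -1.4/4 = -0.35
  s[B,B] = ((1.4)·(1.4) + (-0.6)·(-0.6) + (1.4)·(1.4) + (-0.6)·(-0.6) + (-1.6)·(-1.6)) / 4 = 7.2/4 = 1.8
  Sample standard deviations s_i = √(s[i,i]):
  s(A) = √(4.7) = 2.1679
  s(B) = √(1.8) = 1.3416

Step 3 — r_{ij} = s_{ij} / (s_i · s_j):
  r[A,A] = 1 (diagonal).
  r[A,B] = -0.35 / (2.1679 · 1.3416) = -0.35 / 2.9086 = -0.1203
  r[B,B] = 1 (diagonal).

R is symmetric with unit diagonal. Assembling:

R = [[1, -0.1203],
 [-0.1203, 1]]


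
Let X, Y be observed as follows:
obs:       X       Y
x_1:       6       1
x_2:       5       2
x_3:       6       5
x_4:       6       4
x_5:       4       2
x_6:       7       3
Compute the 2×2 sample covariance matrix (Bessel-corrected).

Step 1 — column means:
  mean(X) = (6 + 5 + 6 + 6 + 4 + 7) / 6 = 34/6 = 5.6667
  mean(Y) = (1 + 2 + 5 + 4 + 2 + 3) / 6 = 17/6 = 2.8333

Step 2 — sample covariance S[i,j] = (1/(n-1)) · Σ_k (x_{k,i} - mean_i) · (x_{k,j} - mean_j), with n-1 = 5.
  S[X,X] = ((0.3333)·(0.3333) + (-0.6667)·(-0.6667) + (0.3333)·(0.3333) + (0.3333)·(0.3333) + (-1.6667)·(-1.6667) + (1.3333)·(1.3333)) / 5 = 5.3333/5 = 1.0667
  S[X,Y] = ((0.3333)·(-1.8333) + (-0.6667)·(-0.8333) + (0.3333)·(2.1667) + (0.3333)·(1.1667) + (-1.6667)·(-0.8333) + (1.3333)·(0.1667)) / 5 = 2.6667/5 = 0.5333
  S[Y,Y] = ((-1.8333)·(-1.8333) + (-0.8333)·(-0.8333) + (2.1667)·(2.1667) + (1.1667)·(1.1667) + (-0.8333)·(-0.8333) + (0.1667)·(0.1667)) / 5 = 10.8333/5 = 2.1667

S is symmetric (S[j,i] = S[i,j]). Assembling:

S = [[1.0667, 0.5333],
 [0.5333, 2.1667]]


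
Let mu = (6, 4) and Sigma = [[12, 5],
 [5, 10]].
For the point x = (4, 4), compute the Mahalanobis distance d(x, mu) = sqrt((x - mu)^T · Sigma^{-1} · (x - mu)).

Step 1 — centre the observation: (x - mu) = (-2, 0).

Step 2 — invert Sigma. det(Sigma) = 12·10 - (5)² = 95.
  Sigma^{-1} = (1/det) · [[d, -b], [-b, a]] = [[0.1053, -0.0526],
 [-0.0526, 0.1263]].

Step 3 — form the quadratic (x - mu)^T · Sigma^{-1} · (x - mu):
  Sigma^{-1} · (x - mu) = (-0.2105, 0.1053).
  (x - mu)^T · [Sigma^{-1} · (x - mu)] = (-2)·(-0.2105) + (0)·(0.1053) = 0.4211.

Step 4 — take square root: d = √(0.4211) ≈ 0.6489.

d(x, mu) = √(0.4211) ≈ 0.6489


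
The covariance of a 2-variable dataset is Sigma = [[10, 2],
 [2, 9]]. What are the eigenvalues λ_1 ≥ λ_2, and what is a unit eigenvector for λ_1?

Step 1 — characteristic polynomial of 2×2 Sigma:
  det(Sigma - λI) = λ² - trace · λ + det = 0.
  trace = 10 + 9 = 19, det = 10·9 - (2)² = 86.
Step 2 — discriminant:
  Δ = trace² - 4·det = 361 - 344 = 17.
Step 3 — eigenvalues:
  λ = (trace ± √Δ)/2 = (19 ± 4.1231)/2,
  λ_1 = 11.5616,  λ_2 = 7.4384.

Step 4 — unit eigenvector for λ_1: solve (Sigma - λ_1 I)v = 0. First row:
  (10 - 11.5616)·v_x + (2)·v_y = 0, i.e. (-1.5616)·v_x + (2)·v_y = 0,
  so v ∝ (b, λ_1 - a) = (2, 1.5616) = u.
  ||u|| = √((2)² + (1.5616)²) = √(6.4384) ≈ 2.5374,
  v_1 = u/||u|| ≈ (0.7882, 0.6154) (||v_1|| = 1).

λ_1 = 11.5616,  λ_2 = 7.4384;  v_1 ≈ (0.7882, 0.6154)


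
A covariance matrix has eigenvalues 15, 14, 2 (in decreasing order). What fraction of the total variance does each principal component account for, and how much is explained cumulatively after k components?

Step 1 — total variance = trace(Sigma) = Σ λ_i = 15 + 14 + 2 = 31.

Step 2 — fraction explained by component i = λ_i / Σ λ:
  PC1: 15/31 = 0.4839
  PC2: 14/31 = 0.4516
  PC3: 2/31 = 0.0645

Step 3 — cumulative fraction after k components = (λ_1 + ... + λ_k) / Σ λ:
  k = 1: 15/31 = 0.4839
  k = 2: (15 + 14)/31 = 29/31 = 0.9355
  k = 3: (15 + 14 + 2)/31 = 31/31 = 1

Summary (fraction, with percent):

explained: PC1 0.4839 (48.39%), PC2 0.4516 (45.16%), PC3 0.0645 (6.45%);  cumulative: 0.4839, 0.9355, 1


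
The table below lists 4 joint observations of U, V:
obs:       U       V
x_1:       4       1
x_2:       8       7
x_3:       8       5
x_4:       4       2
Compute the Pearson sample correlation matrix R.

Step 1 — column means:
  mean(U) = (4 + 8 + 8 + 4) / 4 = 24/4 = 6
  mean(V) = (1 + 7 + 5 + 2) / 4 = 15/4 = 3.75

Step 2 — sample variances and covariances s[i,j] = (1/(n-1)) · Σ_k (x_{k,i} - mean_i) · (x_{k,j} - mean_j), with n-1 = 3:
  s[U,U] = ((-2)·(-2) + (2)·(2) + (2)·(2) + (-2)·(-2)) / 3 = 16/3 = 5.3333
  s[U,V] = ((-2)·(-2.75) + (2)·(3.25) + (2)·(1.25) + (-2)·(-1.75)) / 3 = 18/3 = 6
  s[V,V] = ((-2.75)·(-2.75) + (3.25)·(3.25) + (1.25)·(1.25) + (-1.75)·(-1.75)) / 3 = 22.75/3 = 7.5833
  Sample standard deviations s_i = √(s[i,i]):
  s(U) = √(5.3333) = 2.3094
  s(V) = √(7.5833) = 2.7538

Step 3 — r_{ij} = s_{ij} / (s_i · s_j):
  r[U,U] = 1 (diagonal).
  r[U,V] = 6 / (2.3094 · 2.7538) = 6 / 6.3596 = 0.9435
  r[V,V] = 1 (diagonal).

R is symmetric with unit diagonal. Assembling:

R = [[1, 0.9435],
 [0.9435, 1]]


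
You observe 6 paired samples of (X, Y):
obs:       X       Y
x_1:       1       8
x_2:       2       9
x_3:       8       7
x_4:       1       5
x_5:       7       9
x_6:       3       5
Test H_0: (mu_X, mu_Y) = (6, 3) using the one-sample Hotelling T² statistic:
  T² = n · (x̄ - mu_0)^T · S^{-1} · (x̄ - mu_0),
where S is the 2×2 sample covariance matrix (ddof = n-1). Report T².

Step 1 — sample mean vector:
  mean(X) = (1 + 2 + 8 + 1 + 7 + 3) / 6 = 22/6 = 3.6667
  mean(Y) = (8 + 9 + 7 + 5 + 9 + 5) / 6 = 43/6 = 7.1667
  x̄ = (3.6667, 7.1667),  deviation x̄ - mu_0 = (3.6667, 7.1667) - (6, 3) = (-2.3333, 4.1667).

Step 2 — sample covariance matrix, S[i,j] = (1/(n-1)) · Σ_k (x_{k,i} - mean_i) · (x_{k,j} - mean_j), divisor n-1 = 5:
  S[X,X] = ((-2.6667)·(-2.6667) + (-1.6667)·(-1.6667) + (4.3333)·(4.3333) + (-2.6667)·(-2.6667) + (3.3333)·(3.3333) + (-0.6667)·(-0.6667)) / 5 = 47.3333/5 = 9.4667
  S[X,Y] = ((-2.6667)·(0.8333) + (-1.6667)·(1.8333) + (4.3333)·(-0.1667) + (-2.6667)·(-2.1667) + (3.3333)·(1.8333) + (-0.6667)·(-2.1667)) / 5 = 7.3333/5 = 1.4667
  S[Y,Y] = ((0.8333)·(0.8333) + (1.8333)·(1.8333) + (-0.1667)·(-0.1667) + (-2.1667)·(-2.1667) + (1.8333)·(1.8333) + (-2.1667)·(-2.1667)) / 5 = 16.8333/5 = 3.3667
  S = [[9.4667, 1.4667],
 [1.4667, 3.3667]].

Step 3 — invert S. det(S) = 9.4667·3.3667 - (1.4667)² = 29.72.
  S^{-1} = (1/det) · [[d, -b], [-b, a]] = [[0.1133, -0.0493],
 [-0.0493, 0.3185]].

Step 4 — quadratic form (x̄ - mu_0)^T · S^{-1} · (x̄ - mu_0):
  S^{-1} · (x̄ - mu_0) = (-0.4699, 1.4424),
  (x̄ - mu_0)^T · [...] = (-2.3333)·(-0.4699) + (4.1667)·(1.4424) = 7.1063.

Step 5 — scale by n: T² = 6 · 7.1063 = 42.638.

T² ≈ 42.638


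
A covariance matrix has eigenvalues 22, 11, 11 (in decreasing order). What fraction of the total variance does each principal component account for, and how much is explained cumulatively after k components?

Step 1 — total variance = trace(Sigma) = Σ λ_i = 22 + 11 + 11 = 44.

Step 2 — fraction explained by component i = λ_i / Σ λ:
  PC1: 22/44 = 0.5
  PC2: 11/44 = 0.25
  PC3: 11/44 = 0.25

Step 3 — cumulative fraction after k components = (λ_1 + ... + λ_k) / Σ λ:
  k = 1: 22/44 = 0.5
  k = 2: (22 + 11)/44 = 33/44 = 0.75
  k = 3: (22 + 11 + 11)/44 = 44/44 = 1

Summary (fraction, with percent):

explained: PC1 0.5 (50%), PC2 0.25 (25%), PC3 0.25 (25%);  cumulative: 0.5, 0.75, 1


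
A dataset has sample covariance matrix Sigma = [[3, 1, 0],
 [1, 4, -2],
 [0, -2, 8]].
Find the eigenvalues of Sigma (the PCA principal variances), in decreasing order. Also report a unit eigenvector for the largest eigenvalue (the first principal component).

Step 1 — characteristic polynomial p(λ) = det(λI - Sigma) = λ³ - tr·λ² + c_1·λ - det, where tr = trace, c_1 = sum of the principal 2×2 minors, det = det(Sigma):
  tr = 3 + 4 + 8 = 15,
  c_1 = (3·4 - (1)²) + (3·8 - (0)²) + (4·8 - (-2)²) = 11 + 24 + 28 = 63,
  det = 3·(4·8 - (-2)²) - (1)·((1)·8 - (-2)·(0)) + (0)·((1)·(-2) - 4·(0)) = 3·(28) - (1)·(8) + (0)·(-2) = 76.
  So p(λ) = λ³ - 15λ² + 63λ - 76.
Step 2 — look for an integer root (rational root theorem: any rational root is an integer divisor of 76). Testing λ = 4:
  p(4) = 64 - 240 + 252 - 76 = 0  ✓
  Dividing out (λ - 4): p(λ) = (λ - 4)(λ² - 11λ + 19).
Step 3 — remaining eigenvalues from the quadratic λ² - 11λ + 19 = 0:
  Δ = 11² - 4·19 = 121 - 76 = 45,  λ = (11 ± √45)/2 = (11 ± 6.7082)/2 ≈ 8.8541 or 2.1459.
  Sorted: λ_1 = 8.8541,  λ_2 = 4,  λ_3 = 2.1459  (check: sum = 15 = tr ✓).

Step 4 — unit eigenvector for λ_1 ≈ 8.8541: v spans the null space of (Sigma - λ_1 I), whose rows are
  r_1 = (-5.8541, 1, 0),  r_2 = (1, -4.8541, -2),  r_3 = (0, -2, -0.8541).
  v is orthogonal to every row, so take v ∝ r_1 × r_2 = ((1)·(-2) - (0)·(-4.8541), (0)·(1) - (-5.8541)·(-2), (-5.8541)·(-4.8541) - (1)·(1)) ≈ (-2, -11.7082, 27.4164).
  Rescale (multiply by -1 so the first nonzero entry is positive): u = (2, 11.7082, -27.4164).
  ||u|| = √((2)² + (11.7082)² + (-27.4164)²) = √(892.7415) ≈ 29.8788,  v_1 = u/||u|| ≈ (0.0669, 0.3919, -0.9176) (||v_1|| = 1).

λ_1 = 8.8541,  λ_2 = 4,  λ_3 = 2.1459;  v_1 ≈ (0.0669, 0.3919, -0.9176)


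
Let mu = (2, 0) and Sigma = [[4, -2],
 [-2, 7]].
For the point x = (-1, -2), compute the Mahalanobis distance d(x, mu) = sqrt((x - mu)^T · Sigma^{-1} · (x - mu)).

Step 1 — centre the observation: (x - mu) = (-3, -2).

Step 2 — invert Sigma. det(Sigma) = 4·7 - (-2)² = 24.
  Sigma^{-1} = (1/det) · [[d, -b], [-b, a]] = [[0.2917, 0.0833],
 [0.0833, 0.1667]].

Step 3 — form the quadratic (x - mu)^T · Sigma^{-1} · (x - mu):
  Sigma^{-1} · (x - mu) = (-1.0417, -0.5833).
  (x - mu)^T · [Sigma^{-1} · (x - mu)] = (-3)·(-1.0417) + (-2)·(-0.5833) = 4.2917.

Step 4 — take square root: d = √(4.2917) ≈ 2.0716.

d(x, mu) = √(4.2917) ≈ 2.0716


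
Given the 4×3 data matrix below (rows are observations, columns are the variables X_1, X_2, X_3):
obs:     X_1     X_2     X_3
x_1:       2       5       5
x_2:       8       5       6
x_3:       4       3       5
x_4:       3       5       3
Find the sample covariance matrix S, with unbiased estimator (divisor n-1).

Step 1 — column means:
  mean(X_1) = (2 + 8 + 4 + 3) / 4 = 17/4 = 4.25
  mean(X_2) = (5 + 5 + 3 + 5) / 4 = 18/4 = 4.5
  mean(X_3) = (5 + 6 + 5 + 3) / 4 = 19/4 = 4.75

Step 2 — sample covariance S[i,j] = (1/(n-1)) · Σ_k (x_{k,i} - mean_i) · (x_{k,j} - mean_j), with n-1 = 3.
  S[X_1,X_1] = ((-2.25)·(-2.25) + (3.75)·(3.75) + (-0.25)·(-0.25) + (-1.25)·(-1.25)) / 3 = 20.75/3 = 6.9167
  S[X_1,X_2] = ((-2.25)·(0.5) + (3.75)·(0.5) + (-0.25)·(-1.5) + (-1.25)·(0.5)) / 3 = 0.5/3 = 0.1667
  S[X_1,X_3] = ((-2.25)·(0.25) + (3.75)·(1.25) + (-0.25)·(0.25) + (-1.25)·(-1.75)) / 3 = 6.25/3 = 2.0833
  S[X_2,X_2] = ((0.5)·(0.5) + (0.5)·(0.5) + (-1.5)·(-1.5) + (0.5)·(0.5)) / 3 = 3/3 = 1
  S[X_2,X_3] = ((0.5)·(0.25) + (0.5)·(1.25) + (-1.5)·(0.25) + (0.5)·(-1.75)) / 3 = -0.5/3 = -0.1667
  S[X_3,X_3] = ((0.25)·(0.25) + (1.25)·(1.25) + (0.25)·(0.25) + (-1.75)·(-1.75)) / 3 = 4.75/3 = 1.5833

S is symmetric (S[j,i] = S[i,j]). Assembling:

S = [[6.9167, 0.1667, 2.0833],
 [0.1667, 1, -0.1667],
 [2.0833, -0.1667, 1.5833]]


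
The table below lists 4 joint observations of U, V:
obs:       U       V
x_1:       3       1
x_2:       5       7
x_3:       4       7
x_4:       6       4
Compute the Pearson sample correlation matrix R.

Step 1 — column means:
  mean(U) = (3 + 5 + 4 + 6) / 4 = 18/4 = 4.5
  mean(V) = (1 + 7 + 7 + 4) / 4 = 19/4 = 4.75

Step 2 — sample variances and covariances s[i,j] = (1/(n-1)) · Σ_k (x_{k,i} - mean_i) · (x_{k,j} - mean_j), with n-1 = 3:
  s[U,U] = ((-1.5)·(-1.5) + (0.5)·(0.5) + (-0.5)·(-0.5) + (1.5)·(1.5)) / 3 = 5/3 = 1.6667
  s[U,V] = ((-1.5)·(-3.75) + (0.5)·(2.25) + (-0.5)·(2.25) + (1.5)·(-0.75)) / 3 = 4.5/3 = 1.5
  s[V,V] = ((-3.75)·(-3.75) + (2.25)·(2.25) + (2.25)·(2.25) + (-0.75)·(-0.75)) / 3 = 24.75/3 = 8.25
  Sample standard deviations s_i = √(s[i,i]):
  s(U) = √(1.6667) = 1.291
  s(V) = √(8.25) = 2.8723

Step 3 — r_{ij} = s_{ij} / (s_i · s_j):
  r[U,U] = 1 (diagonal).
  r[U,V] = 1.5 / (1.291 · 2.8723) = 1.5 / 3.7081 = 0.4045
  r[V,V] = 1 (diagonal).

R is symmetric with unit diagonal. Assembling:

R = [[1, 0.4045],
 [0.4045, 1]]


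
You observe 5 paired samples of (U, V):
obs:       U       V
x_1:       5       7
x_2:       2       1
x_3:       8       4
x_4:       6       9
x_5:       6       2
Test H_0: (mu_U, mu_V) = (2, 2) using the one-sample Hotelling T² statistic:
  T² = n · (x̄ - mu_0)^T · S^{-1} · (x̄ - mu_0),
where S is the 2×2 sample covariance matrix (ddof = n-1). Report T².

Step 1 — sample mean vector:
  mean(U) = (5 + 2 + 8 + 6 + 6) / 5 = 27/5 = 5.4
  mean(V) = (7 + 1 + 4 + 9 + 2) / 5 = 23/5 = 4.6
  x̄ = (5.4, 4.6),  deviation x̄ - mu_0 = (5.4, 4.6) - (2, 2) = (3.4, 2.6).

Step 2 — sample covariance matrix, S[i,j] = (1/(n-1)) · Σ_k (x_{k,i} - mean_i) · (x_{k,j} - mean_j), divisor n-1 = 4:
  S[U,U] = ((-0.4)·(-0.4) + (-3.4)·(-3.4) + (2.6)·(2.6) + (0.6)·(0.6) + (0.6)·(0.6)) / 4 = 19.2/4 = 4.8
  S[U,V] = ((-0.4)·(2.4) + (-3.4)·(-3.6) + (2.6)·(-0.6) + (0.6)·(4.4) + (0.6)·(-2.6)) / 4 = 10.8/4 = 2.7
  S[V,V] = ((2.4)·(2.4) + (-3.6)·(-3.6) + (-0.6)·(-0.6) + (4.4)·(4.4) + (-2.6)·(-2.6)) / 4 = 45.2/4 = 11.3
  S = [[4.8, 2.7],
 [2.7, 11.3]].

Step 3 — invert S. det(S) = 4.8·11.3 - (2.7)² = 46.95.
  S^{-1} = (1/det) · [[d, -b], [-b, a]] = [[0.2407, -0.0575],
 [-0.0575, 0.1022]].

Step 4 — quadratic form (x̄ - mu_0)^T · S^{-1} · (x̄ - mu_0):
  S^{-1} · (x̄ - mu_0) = (0.6688, 0.0703),
  (x̄ - mu_0)^T · [...] = (3.4)·(0.6688) + (2.6)·(0.0703) = 2.4567.

Step 5 — scale by n: T² = 5 · 2.4567 = 12.2833.

T² ≈ 12.2833


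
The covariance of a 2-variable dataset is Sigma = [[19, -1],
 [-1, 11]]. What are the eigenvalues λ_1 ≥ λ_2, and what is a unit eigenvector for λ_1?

Step 1 — characteristic polynomial of 2×2 Sigma:
  det(Sigma - λI) = λ² - trace · λ + det = 0.
  trace = 19 + 11 = 30, det = 19·11 - (-1)² = 208.
Step 2 — discriminant:
  Δ = trace² - 4·det = 900 - 832 = 68.
Step 3 — eigenvalues:
  λ = (trace ± √Δ)/2 = (30 ± 8.2462)/2,
  λ_1 = 19.1231,  λ_2 = 10.8769.

Step 4 — unit eigenvector for λ_1: solve (Sigma - λ_1 I)v = 0. First row:
  (19 - 19.1231)·v_x + (-1)·v_y = 0, i.e. (-0.1231)·v_x + (-1)·v_y = 0,
  so v ∝ (b, λ_1 - a) = (-1, 0.1231); multiply by -1 so the first entry is positive: u = (1, -0.1231).
  ||u|| = √((1)² + (-0.1231)²) = √(1.0152) ≈ 1.0075,
  v_1 = u/||u|| ≈ (0.9925, -0.1222) (||v_1|| = 1).

λ_1 = 19.1231,  λ_2 = 10.8769;  v_1 ≈ (0.9925, -0.1222)


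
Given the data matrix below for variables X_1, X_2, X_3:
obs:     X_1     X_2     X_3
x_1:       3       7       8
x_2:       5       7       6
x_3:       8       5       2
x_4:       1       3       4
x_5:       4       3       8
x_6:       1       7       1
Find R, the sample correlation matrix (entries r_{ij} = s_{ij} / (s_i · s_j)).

Step 1 — column means:
  mean(X_1) = (3 + 5 + 8 + 1 + 4 + 1) / 6 = 22/6 = 3.6667
  mean(X_2) = (7 + 7 + 5 + 3 + 3 + 7) / 6 = 32/6 = 5.3333
  mean(X_3) = (8 + 6 + 2 + 4 + 8 + 1) / 6 = 29/6 = 4.8333

Step 2 — sample variances and covariances s[i,j] = (1/(n-1)) · Σ_k (x_{k,i} - mean_i) · (x_{k,j} - mean_j), with n-1 = 5:
  s[X_1,X_1] = ((-0.6667)·(-0.6667) + (1.3333)·(1.3333) + (4.3333)·(4.3333) + (-2.6667)·(-2.6667) + (0.3333)·(0.3333) + (-2.6667)·(-2.6667)) / 5 = 35.3333/5 = 7.0667
  s[X_1,X_2] = ((-0.6667)·(1.6667) + (1.3333)·(1.6667) + (4.3333)·(-0.3333) + (-2.6667)·(-2.3333) + (0.3333)·(-2.3333) + (-2.6667)·(1.6667)) / 5 = 0.6667/5 = 0.1333
  s[X_1,X_3] = ((-0.6667)·(3.1667) + (1.3333)·(1.1667) + (4.3333)·(-2.8333) + (-2.6667)·(-0.8333) + (0.3333)·(3.1667) + (-2.6667)·(-3.8333)) / 5 = 0.6667/5 = 0.1333
  s[X_2,X_2] = ((1.6667)·(1.6667) + (1.6667)·(1.6667) + (-0.3333)·(-0.3333) + (-2.3333)·(-2.3333) + (-2.3333)·(-2.3333) + (1.6667)·(1.6667)) / 5 = 19.3333/5 = 3.8667
  s[X_2,X_3] = ((1.6667)·(3.1667) + (1.6667)·(1.1667) + (-0.3333)·(-2.8333) + (-2.3333)·(-0.8333) + (-2.3333)·(3.1667) + (1.6667)·(-3.8333)) / 5 = -3.6667/5 = -0.7333
  s[X_3,X_3] = ((3.1667)·(3.1667) + (1.1667)·(1.1667) + (-2.8333)·(-2.8333) + (-0.8333)·(-0.8333) + (3.1667)·(3.1667) + (-3.8333)·(-3.8333)) / 5 = 44.8333/5 = 8.9667
  Sample standard deviations s_i = √(s[i,i]):
  s(X_1) = √(7.0667) = 2.6583
  s(X_2) = √(3.8667) = 1.9664
  s(X_3) = √(8.9667) = 2.9944

Step 3 — r_{ij} = s_{ij} / (s_i · s_j):
  r[X_1,X_1] = 1 (diagonal).
  r[X_1,X_2] = 0.1333 / (2.6583 · 1.9664) = 0.1333 / 5.2273 = 0.0255
  r[X_1,X_3] = 0.1333 / (2.6583 · 2.9944) = 0.1333 / 7.9602 = 0.0168
  r[X_2,X_2] = 1 (diagonal).
  r[X_2,X_3] = -0.7333 / (1.9664 · 2.9944) = -0.7333 / 5.8882 = -0.1245
  r[X_3,X_3] = 1 (diagonal).

R is symmetric with unit diagonal. Assembling:

R = [[1, 0.0255, 0.0168],
 [0.0255, 1, -0.1245],
 [0.0168, -0.1245, 1]]


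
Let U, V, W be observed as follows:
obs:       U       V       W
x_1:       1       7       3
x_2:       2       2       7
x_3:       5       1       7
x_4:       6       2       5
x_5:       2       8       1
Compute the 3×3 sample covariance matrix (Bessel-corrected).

Step 1 — column means:
  mean(U) = (1 + 2 + 5 + 6 + 2) / 5 = 16/5 = 3.2
  mean(V) = (7 + 2 + 1 + 2 + 8) / 5 = 20/5 = 4
  mean(W) = (3 + 7 + 7 + 5 + 1) / 5 = 23/5 = 4.6

Step 2 — sample covariance S[i,j] = (1/(n-1)) · Σ_k (x_{k,i} - mean_i) · (x_{k,j} - mean_j), with n-1 = 4.
  S[U,U] = ((-2.2)·(-2.2) + (-1.2)·(-1.2) + (1.8)·(1.8) + (2.8)·(2.8) + (-1.2)·(-1.2)) / 4 = 18.8/4 = 4.7
  S[U,V] = ((-2.2)·(3) + (-1.2)·(-2) + (1.8)·(-3) + (2.8)·(-2) + (-1.2)·(4)) / 4 = -20/4 = -5
  S[U,W] = ((-2.2)·(-1.6) + (-1.2)·(2.4) + (1.8)·(2.4) + (2.8)·(0.4) + (-1.2)·(-3.6)) / 4 = 10.4/4 = 2.6
  S[V,V] = ((3)·(3) + (-2)·(-2) + (-3)·(-3) + (-2)·(-2) + (4)·(4)) / 4 = 42/4 = 10.5
  S[V,W] = ((3)·(-1.6) + (-2)·(2.4) + (-3)·(2.4) + (-2)·(0.4) + (4)·(-3.6)) / 4 = -32/4 = -8
  S[W,W] = ((-1.6)·(-1.6) + (2.4)·(2.4) + (2.4)·(2.4) + (0.4)·(0.4) + (-3.6)·(-3.6)) / 4 = 27.2/4 = 6.8

S is symmetric (S[j,i] = S[i,j]). Assembling:

S = [[4.7, -5, 2.6],
 [-5, 10.5, -8],
 [2.6, -8, 6.8]]


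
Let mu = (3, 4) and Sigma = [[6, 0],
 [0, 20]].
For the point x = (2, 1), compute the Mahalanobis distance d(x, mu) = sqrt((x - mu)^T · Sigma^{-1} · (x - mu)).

Step 1 — centre the observation: (x - mu) = (-1, -3).

Step 2 — invert Sigma. det(Sigma) = 6·20 - (0)² = 120.
  Sigma^{-1} = (1/det) · [[d, -b], [-b, a]] = [[0.1667, 0],
 [0, 0.05]].

Step 3 — form the quadratic (x - mu)^T · Sigma^{-1} · (x - mu):
  Sigma^{-1} · (x - mu) = (-0.1667, -0.15).
  (x - mu)^T · [Sigma^{-1} · (x - mu)] = (-1)·(-0.1667) + (-3)·(-0.15) = 0.6167.

Step 4 — take square root: d = √(0.6167) ≈ 0.7853.

d(x, mu) = √(0.6167) ≈ 0.7853


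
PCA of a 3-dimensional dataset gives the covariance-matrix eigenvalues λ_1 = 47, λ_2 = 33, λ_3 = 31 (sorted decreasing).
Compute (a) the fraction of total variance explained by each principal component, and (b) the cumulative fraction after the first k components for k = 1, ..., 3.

Step 1 — total variance = trace(Sigma) = Σ λ_i = 47 + 33 + 31 = 111.

Step 2 — fraction explained by component i = λ_i / Σ λ:
  PC1: 47/111 = 0.4234
  PC2: 33/111 = 0.2973
  PC3: 31/111 = 0.2793

Step 3 — cumulative fraction after k components = (λ_1 + ... + λ_k) / Σ λ:
  k = 1: 47/111 = 0.4234
  k = 2: (47 + 33)/111 = 80/111 = 0.7207
  k = 3: (47 + 33 + 31)/111 = 111/111 = 1

Summary (fraction, with percent):

explained: PC1 0.4234 (42.34%), PC2 0.2973 (29.73%), PC3 0.2793 (27.93%);  cumulative: 0.4234, 0.7207, 1


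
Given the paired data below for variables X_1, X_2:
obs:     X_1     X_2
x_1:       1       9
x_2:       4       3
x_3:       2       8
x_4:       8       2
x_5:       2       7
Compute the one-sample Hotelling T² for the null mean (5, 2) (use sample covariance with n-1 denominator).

Step 1 — sample mean vector:
  mean(X_1) = (1 + 4 + 2 + 8 + 2) / 5 = 17/5 = 3.4
  mean(X_2) = (9 + 3 + 8 + 2 + 7) / 5 = 29/5 = 5.8
  x̄ = (3.4, 5.8),  deviation x̄ - mu_0 = (3.4, 5.8) - (5, 2) = (-1.6, 3.8).

Step 2 — sample covariance matrix, S[i,j] = (1/(n-1)) · Σ_k (x_{k,i} - mean_i) · (x_{k,j} - mean_j), divisor n-1 = 4:
  S[X_1,X_1] = ((-2.4)·(-2.4) + (0.6)·(0.6) + (-1.4)·(-1.4) + (4.6)·(4.6) + (-1.4)·(-1.4)) / 4 = 31.2/4 = 7.8
  S[X_1,X_2] = ((-2.4)·(3.2) + (0.6)·(-2.8) + (-1.4)·(2.2) + (4.6)·(-3.8) + (-1.4)·(1.2)) / 4 = -31.6/4 = -7.9
  S[X_2,X_2] = ((3.2)·(3.2) + (-2.8)·(-2.8) + (2.2)·(2.2) + (-3.8)·(-3.8) + (1.2)·(1.2)) / 4 = 38.8/4 = 9.7
  S = [[7.8, -7.9],
 [-7.9, 9.7]].

Step 3 — invert S. det(S) = 7.8·9.7 - (-7.9)² = 13.25.
  S^{-1} = (1/det) · [[d, -b], [-b, a]] = [[0.7321, 0.5962],
 [0.5962, 0.5887]].

Step 4 — quadratic form (x̄ - mu_0)^T · S^{-1} · (x̄ - mu_0):
  S^{-1} · (x̄ - mu_0) = (1.0943, 1.283),
  (x̄ - mu_0)^T · [...] = (-1.6)·(1.0943) + (3.8)·(1.283) = 3.1245.

Step 5 — scale by n: T² = 5 · 3.1245 = 15.6226.

T² ≈ 15.6226


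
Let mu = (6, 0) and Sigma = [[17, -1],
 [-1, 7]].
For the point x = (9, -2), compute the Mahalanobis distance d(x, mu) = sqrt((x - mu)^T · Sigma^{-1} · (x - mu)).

Step 1 — centre the observation: (x - mu) = (3, -2).

Step 2 — invert Sigma. det(Sigma) = 17·7 - (-1)² = 118.
  Sigma^{-1} = (1/det) · [[d, -b], [-b, a]] = [[0.0593, 0.0085],
 [0.0085, 0.1441]].

Step 3 — form the quadratic (x - mu)^T · Sigma^{-1} · (x - mu):
  Sigma^{-1} · (x - mu) = (0.161, -0.2627).
  (x - mu)^T · [Sigma^{-1} · (x - mu)] = (3)·(0.161) + (-2)·(-0.2627) = 1.0085.

Step 4 — take square root: d = √(1.0085) ≈ 1.0042.

d(x, mu) = √(1.0085) ≈ 1.0042


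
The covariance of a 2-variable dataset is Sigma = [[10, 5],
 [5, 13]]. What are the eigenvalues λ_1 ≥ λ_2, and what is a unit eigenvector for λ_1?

Step 1 — characteristic polynomial of 2×2 Sigma:
  det(Sigma - λI) = λ² - trace · λ + det = 0.
  trace = 10 + 13 = 23, det = 10·13 - (5)² = 105.
Step 2 — discriminant:
  Δ = trace² - 4·det = 529 - 420 = 109.
Step 3 — eigenvalues:
  λ = (trace ± √Δ)/2 = (23 ± 10.4403)/2,
  λ_1 = 16.7202,  λ_2 = 6.2798.

Step 4 — unit eigenvector for λ_1: solve (Sigma - λ_1 I)v = 0. First row:
  (10 - 16.7202)·v_x + (5)·v_y = 0, i.e. (-6.7202)·v_x + (5)·v_y = 0,
  so v ∝ (b, λ_1 - a) = (5, 6.7202) = u.
  ||u|| = √((5)² + (6.7202)²) = √(70.1605) ≈ 8.3762,
  v_1 = u/||u|| ≈ (0.5969, 0.8023) (||v_1|| = 1).

λ_1 = 16.7202,  λ_2 = 6.2798;  v_1 ≈ (0.5969, 0.8023)


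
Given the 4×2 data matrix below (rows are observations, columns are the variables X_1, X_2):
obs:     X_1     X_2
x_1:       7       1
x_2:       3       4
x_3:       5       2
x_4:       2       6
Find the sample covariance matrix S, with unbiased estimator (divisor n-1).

Step 1 — column means:
  mean(X_1) = (7 + 3 + 5 + 2) / 4 = 17/4 = 4.25
  mean(X_2) = (1 + 4 + 2 + 6) / 4 = 13/4 = 3.25

Step 2 — sample covariance S[i,j] = (1/(n-1)) · Σ_k (x_{k,i} - mean_i) · (x_{k,j} - mean_j), with n-1 = 3.
  S[X_1,X_1] = ((2.75)·(2.75) + (-1.25)·(-1.25) + (0.75)·(0.75) + (-2.25)·(-2.25)) / 3 = 14.75/3 = 4.9167
  S[X_1,X_2] = ((2.75)·(-2.25) + (-1.25)·(0.75) + (0.75)·(-1.25) + (-2.25)·(2.75)) / 3 = -14.25/3 = -4.75
  S[X_2,X_2] = ((-2.25)·(-2.25) + (0.75)·(0.75) + (-1.25)·(-1.25) + (2.75)·(2.75)) / 3 = 14.75/3 = 4.9167

S is symmetric (S[j,i] = S[i,j]). Assembling:

S = [[4.9167, -4.75],
 [-4.75, 4.9167]]


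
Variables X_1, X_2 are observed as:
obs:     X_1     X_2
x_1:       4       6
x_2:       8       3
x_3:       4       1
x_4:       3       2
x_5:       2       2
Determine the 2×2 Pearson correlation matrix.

Step 1 — column means:
  mean(X_1) = (4 + 8 + 4 + 3 + 2) / 5 = 21/5 = 4.2
  mean(X_2) = (6 + 3 + 1 + 2 + 2) / 5 = 14/5 = 2.8

Step 2 — sample variances and covariances s[i,j] = (1/(n-1)) · Σ_k (x_{k,i} - mean_i) · (x_{k,j} - mean_j), with n-1 = 4:
  s[X_1,X_1] = ((-0.2)·(-0.2) + (3.8)·(3.8) + (-0.2)·(-0.2) + (-1.2)·(-1.2) + (-2.2)·(-2.2)) / 4 = 20.8/4 = 5.2
  s[X_1,X_2] = ((-0.2)·(3.2) + (3.8)·(0.2) + (-0.2)·(-1.8) + (-1.2)·(-0.8) + (-2.2)·(-0.8)) / 4 = 3.2/4 = 0.8
  s[X_2,X_2] = ((3.2)·(3.2) + (0.2)·(0.2) + (-1.8)·(-1.8) + (-0.8)·(-0.8) + (-0.8)·(-0.8)) / 4 = 14.8/4 = 3.7
  Sample standard deviations s_i = √(s[i,i]):
  s(X_1) = √(5.2) = 2.2804
  s(X_2) = √(3.7) = 1.9235

Step 3 — r_{ij} = s_{ij} / (s_i · s_j):
  r[X_1,X_1] = 1 (diagonal).
  r[X_1,X_2] = 0.8 / (2.2804 · 1.9235) = 0.8 / 4.3863 = 0.1824
  r[X_2,X_2] = 1 (diagonal).

R is symmetric with unit diagonal. Assembling:

R = [[1, 0.1824],
 [0.1824, 1]]


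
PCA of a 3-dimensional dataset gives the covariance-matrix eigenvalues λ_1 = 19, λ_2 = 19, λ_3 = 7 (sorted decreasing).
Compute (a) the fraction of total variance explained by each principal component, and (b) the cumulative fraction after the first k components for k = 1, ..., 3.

Step 1 — total variance = trace(Sigma) = Σ λ_i = 19 + 19 + 7 = 45.

Step 2 — fraction explained by component i = λ_i / Σ λ:
  PC1: 19/45 = 0.4222
  PC2: 19/45 = 0.4222
  PC3: 7/45 = 0.1556

Step 3 — cumulative fraction after k components = (λ_1 + ... + λ_k) / Σ λ:
  k = 1: 19/45 = 0.4222
  k = 2: (19 + 19)/45 = 38/45 = 0.8444
  k = 3: (19 + 19 + 7)/45 = 45/45 = 1

Summary (fraction, with percent):

explained: PC1 0.4222 (42.22%), PC2 0.4222 (42.22%), PC3 0.1556 (15.56%);  cumulative: 0.4222, 0.8444, 1


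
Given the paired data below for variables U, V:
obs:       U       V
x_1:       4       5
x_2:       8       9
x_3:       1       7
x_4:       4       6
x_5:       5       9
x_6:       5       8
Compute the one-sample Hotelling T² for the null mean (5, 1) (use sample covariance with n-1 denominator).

Step 1 — sample mean vector:
  mean(U) = (4 + 8 + 1 + 4 + 5 + 5) / 6 = 27/6 = 4.5
  mean(V) = (5 + 9 + 7 + 6 + 9 + 8) / 6 = 44/6 = 7.3333
  x̄ = (4.5, 7.3333),  deviation x̄ - mu_0 = (4.5, 7.3333) - (5, 1) = (-0.5, 6.3333).

Step 2 — sample covariance matrix, S[i,j] = (1/(n-1)) · Σ_k (x_{k,i} - mean_i) · (x_{k,j} - mean_j), divisor n-1 = 5:
  S[U,U] = ((-0.5)·(-0.5) + (3.5)·(3.5) + (-3.5)·(-3.5) + (-0.5)·(-0.5) + (0.5)·(0.5) + (0.5)·(0.5)) / 5 = 25.5/5 = 5.1
  S[U,V] = ((-0.5)·(-2.3333) + (3.5)·(1.6667) + (-3.5)·(-0.3333) + (-0.5)·(-1.3333) + (0.5)·(1.6667) + (0.5)·(0.6667)) / 5 = 10/5 = 2
  S[V,V] = ((-2.3333)·(-2.3333) + (1.6667)·(1.6667) + (-0.3333)·(-0.3333) + (-1.3333)·(-1.3333) + (1.6667)·(1.6667) + (0.6667)·(0.6667)) / 5 = 13.3333/5 = 2.6667
  S = [[5.1, 2],
 [2, 2.6667]].

Step 3 — invert S. det(S) = 5.1·2.6667 - (2)² = 9.6.
  S^{-1} = (1/det) · [[d, -b], [-b, a]] = [[0.2778, -0.2083],
 [-0.2083, 0.5312]].

Step 4 — quadratic form (x̄ - mu_0)^T · S^{-1} · (x̄ - mu_0):
  S^{-1} · (x̄ - mu_0) = (-1.4583, 3.4687),
  (x̄ - mu_0)^T · [...] = (-0.5)·(-1.4583) + (6.3333)·(3.4687) = 22.6979.

Step 5 — scale by n: T² = 6 · 22.6979 = 136.1875.

T² ≈ 136.1875


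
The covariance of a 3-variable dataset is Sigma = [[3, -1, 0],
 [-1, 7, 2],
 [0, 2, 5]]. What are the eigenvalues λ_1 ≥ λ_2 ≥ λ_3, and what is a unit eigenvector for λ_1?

Step 1 — characteristic polynomial p(λ) = det(λI - Sigma) = λ³ - tr·λ² + c_1·λ - det, where tr = trace, c_1 = sum of the principal 2×2 minors, det = det(Sigma):
  tr = 3 + 7 + 5 = 15,
  c_1 = (3·7 - (-1)²) + (3·5 - (0)²) + (7·5 - (2)²) = 20 + 15 + 31 = 66,
  det = 3·(7·5 - (2)²) - (-1)·((-1)·5 - (2)·(0)) + (0)·((-1)·(2) - 7·(0)) = 3·(31) - (-1)·(-5) + (0)·(-2) = 88.
  So p(λ) = λ³ - 15λ² + 66λ - 88.
Step 2 — look for an integer root (rational root theorem: any rational root is an integer divisor of 88). Testing λ = 4:
  p(4) = 64 - 240 + 264 - 88 = 0  ✓
  Dividing out (λ - 4): p(λ) = (λ - 4)(λ² - 11λ + 22).
Step 3 — remaining eigenvalues from the quadratic λ² - 11λ + 22 = 0:
  Δ = 11² - 4·22 = 121 - 88 = 33,  λ = (11 ± √33)/2 = (11 ± 5.7446)/2 ≈ 8.3723 or 2.6277.
  Sorted: λ_1 = 8.3723,  λ_2 = 4,  λ_3 = 2.6277  (check: sum = 15 = tr ✓).

Step 4 — unit eigenvector for λ_1 ≈ 8.3723: v spans the null space of (Sigma - λ_1 I), whose rows are
  r_1 = (-5.3723, -1, 0),  r_2 = (-1, -1.3723, 2),  r_3 = (0, 2, -3.3723).
  v is orthogonal to every row, so take v ∝ r_1 × r_2 = ((-1)·(2) - (0)·(-1.3723), (0)·(-1) - (-5.3723)·(2), (-5.3723)·(-1.3723) - (-1)·(-1)) ≈ (-2, 10.7446, 6.3723).
  Rescale (multiply by -1 so the first nonzero entry is positive): u = (2, -10.7446, -6.3723).
  ||u|| = √((2)² + (-10.7446)² + (-6.3723)²) = √(160.0516) ≈ 12.6511,  v_1 = u/||u|| ≈ (0.1581, -0.8493, -0.5037) (||v_1|| = 1).

λ_1 = 8.3723,  λ_2 = 4,  λ_3 = 2.6277;  v_1 ≈ (0.1581, -0.8493, -0.5037)


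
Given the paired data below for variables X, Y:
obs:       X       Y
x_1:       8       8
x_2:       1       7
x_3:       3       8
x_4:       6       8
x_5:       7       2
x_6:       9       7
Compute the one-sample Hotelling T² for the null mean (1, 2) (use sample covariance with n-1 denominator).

Step 1 — sample mean vector:
  mean(X) = (8 + 1 + 3 + 6 + 7 + 9) / 6 = 34/6 = 5.6667
  mean(Y) = (8 + 7 + 8 + 8 + 2 + 7) / 6 = 40/6 = 6.6667
  x̄ = (5.6667, 6.6667),  deviation x̄ - mu_0 = (5.6667, 6.6667) - (1, 2) = (4.6667, 4.6667).

Step 2 — sample covariance matrix, S[i,j] = (1/(n-1)) · Σ_k (x_{k,i} - mean_i) · (x_{k,j} - mean_j), divisor n-1 = 5:
  S[X,X] = ((2.3333)·(2.3333) + (-4.6667)·(-4.6667) + (-2.6667)·(-2.6667) + (0.3333)·(0.3333) + (1.3333)·(1.3333) + (3.3333)·(3.3333)) / 5 = 47.3333/5 = 9.4667
  S[X,Y] = ((2.3333)·(1.3333) + (-4.6667)·(0.3333) + (-2.6667)·(1.3333) + (0.3333)·(1.3333) + (1.3333)·(-4.6667) + (3.3333)·(0.3333)) / 5 = -6.6667/5 = -1.3333
  S[Y,Y] = ((1.3333)·(1.3333) + (0.3333)·(0.3333) + (1.3333)·(1.3333) + (1.3333)·(1.3333) + (-4.6667)·(-4.6667) + (0.3333)·(0.3333)) / 5 = 27.3333/5 = 5.4667
  S = [[9.4667, -1.3333],
 [-1.3333, 5.4667]].

Step 3 — invert S. det(S) = 9.4667·5.4667 - (-1.3333)² = 49.9733.
  S^{-1} = (1/det) · [[d, -b], [-b, a]] = [[0.1094, 0.0267],
 [0.0267, 0.1894]].

Step 4 — quadratic form (x̄ - mu_0)^T · S^{-1} · (x̄ - mu_0):
  S^{-1} · (x̄ - mu_0) = (0.635, 1.0085),
  (x̄ - mu_0)^T · [...] = (4.6667)·(0.635) + (4.6667)·(1.0085) = 7.6699.

Step 5 — scale by n: T² = 6 · 7.6699 = 46.0192.

T² ≈ 46.0192
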